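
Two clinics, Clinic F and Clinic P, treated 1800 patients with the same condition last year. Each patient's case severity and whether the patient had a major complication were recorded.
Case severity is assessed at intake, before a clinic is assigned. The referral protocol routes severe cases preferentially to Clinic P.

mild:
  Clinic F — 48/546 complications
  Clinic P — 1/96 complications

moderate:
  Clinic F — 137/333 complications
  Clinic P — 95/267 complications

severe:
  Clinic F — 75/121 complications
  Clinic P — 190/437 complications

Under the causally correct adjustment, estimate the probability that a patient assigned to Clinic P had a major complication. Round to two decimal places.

0.26

Nothing the clinic does changes case severity; the imbalance is an allocation artefact. With case severity also predicting the outcome, the pooled figure is confounded, and the within-stratum comparison is the causal one.
Standardising Clinic P to the population case severity mix: 0.357·1/96 + 0.333·95/267 + 0.310·190/437 = 0.257.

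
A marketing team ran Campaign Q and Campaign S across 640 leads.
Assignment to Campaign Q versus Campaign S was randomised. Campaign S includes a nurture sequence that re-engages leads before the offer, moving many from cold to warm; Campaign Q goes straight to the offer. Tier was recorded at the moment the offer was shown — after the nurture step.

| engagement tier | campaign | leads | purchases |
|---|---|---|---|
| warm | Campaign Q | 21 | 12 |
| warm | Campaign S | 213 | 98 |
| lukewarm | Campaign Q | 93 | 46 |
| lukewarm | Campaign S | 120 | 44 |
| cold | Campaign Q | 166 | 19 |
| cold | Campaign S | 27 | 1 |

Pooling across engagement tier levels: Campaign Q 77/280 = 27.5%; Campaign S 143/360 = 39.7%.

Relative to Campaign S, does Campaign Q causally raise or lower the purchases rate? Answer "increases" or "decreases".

The engagement tier-specific comparison favours Campaign Q throughout, but the pooled figures favour Campaign S. The question is whether to condition on engagement tier.
Stratifying would compare campaigns among leads the campaigns themselves sorted into engagement tier groups — a form of selection on an intermediate. The unconditioned pooled rates give the total causal effect.
Pooled: Campaign Q 27.5% vs Campaign S 39.7%; Campaign S is higher overall.

decreases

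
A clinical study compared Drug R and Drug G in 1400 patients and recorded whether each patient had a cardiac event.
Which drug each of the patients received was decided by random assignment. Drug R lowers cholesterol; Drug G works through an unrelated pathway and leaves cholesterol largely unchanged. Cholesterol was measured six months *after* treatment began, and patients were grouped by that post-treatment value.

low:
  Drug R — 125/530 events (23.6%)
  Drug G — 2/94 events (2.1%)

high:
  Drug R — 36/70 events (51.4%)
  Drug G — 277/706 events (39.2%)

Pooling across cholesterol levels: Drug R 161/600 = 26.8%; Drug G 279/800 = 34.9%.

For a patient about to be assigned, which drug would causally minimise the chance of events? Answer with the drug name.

Drug G is lower inside every cholesterol stratum but Drug R is lower in aggregate. Whether to stratify depends on how cholesterol relates to the drug.
Because the drug influences cholesterol, cholesterol is a post-treatment mediator, not a confounder. Stratifying on it would bias the estimate; the causal effect is the crude pooled difference.
Pooled: Drug R 26.8% vs Drug G 34.9%; Drug R is lower overall.

Drug R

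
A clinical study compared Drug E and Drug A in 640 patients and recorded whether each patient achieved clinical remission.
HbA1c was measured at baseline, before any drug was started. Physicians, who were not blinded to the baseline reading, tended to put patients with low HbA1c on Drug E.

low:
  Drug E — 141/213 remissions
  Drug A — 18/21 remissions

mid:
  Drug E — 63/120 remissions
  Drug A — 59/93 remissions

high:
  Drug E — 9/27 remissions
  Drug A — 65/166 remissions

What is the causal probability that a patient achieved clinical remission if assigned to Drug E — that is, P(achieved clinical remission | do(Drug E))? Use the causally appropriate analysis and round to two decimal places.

The HbA1c-specific comparison favours Drug A throughout, but the pooled figures favour Drug E. The question is whether to condition on HbA1c.
HbA1c differs across drugs for reasons unrelated to any effect of the drug itself, and it separately predicts the outcome — a classic confounder. We must compare within HbA1c levels.
Standardising Drug E to the population HbA1c mix: 0.366·141/213 + 0.333·63/120 + 0.302·9/27 = 0.517.

0.52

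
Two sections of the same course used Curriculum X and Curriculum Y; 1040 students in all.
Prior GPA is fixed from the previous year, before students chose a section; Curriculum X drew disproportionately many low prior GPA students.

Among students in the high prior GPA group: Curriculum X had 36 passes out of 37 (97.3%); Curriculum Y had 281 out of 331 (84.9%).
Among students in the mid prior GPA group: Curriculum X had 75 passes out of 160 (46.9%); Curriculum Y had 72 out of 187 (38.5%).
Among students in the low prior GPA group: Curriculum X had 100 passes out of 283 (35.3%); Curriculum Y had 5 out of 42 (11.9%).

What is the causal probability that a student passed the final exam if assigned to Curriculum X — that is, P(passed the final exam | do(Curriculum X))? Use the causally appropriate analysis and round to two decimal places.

0.61

The stratified and pooled comparisons disagree (Curriculum X wins within each prior GPA band; Curriculum Y wins overall), so the answer turns on the causal role of prior GPA band.
Nothing the teaching method does changes prior GPA band; the imbalance is an allocation artefact. With prior GPA band also predicting the outcome, the pooled figure is confounded, and the within-stratum comparison is the causal one.
Standardising Curriculum X to the population prior GPA band mix: 0.354·36/37 + 0.334·75/160 + 0.312·100/283 = 0.611.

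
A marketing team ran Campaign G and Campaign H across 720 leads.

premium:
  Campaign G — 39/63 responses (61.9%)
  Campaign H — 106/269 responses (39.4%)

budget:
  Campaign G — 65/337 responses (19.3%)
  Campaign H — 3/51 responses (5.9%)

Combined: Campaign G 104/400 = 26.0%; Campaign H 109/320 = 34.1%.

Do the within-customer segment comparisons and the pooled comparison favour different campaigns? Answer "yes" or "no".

Within each customer segment level (premium 61.9% vs 39.4%; budget 19.3% vs 5.9%), Campaign G has the higher rate every time. Pooled: 26.0% vs 34.1% — Campaign H has the higher rate overall. The two comparisons disagree.

yes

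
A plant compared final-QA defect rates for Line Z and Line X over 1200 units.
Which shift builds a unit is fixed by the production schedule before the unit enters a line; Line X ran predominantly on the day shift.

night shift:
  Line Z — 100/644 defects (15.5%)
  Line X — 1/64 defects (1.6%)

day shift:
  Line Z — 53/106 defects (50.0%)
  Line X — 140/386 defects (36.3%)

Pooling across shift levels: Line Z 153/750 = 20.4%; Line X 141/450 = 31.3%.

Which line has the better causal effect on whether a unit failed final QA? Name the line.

Line X

Line X is lower inside every shift stratum but Line Z is lower in aggregate. Whether to stratify depends on how shift relates to the line.
Nothing the line does changes shift; the imbalance is an allocation artefact. With shift also predicting the outcome, the pooled figure is confounded, and the within-stratum comparison is the causal one.
Within each level — night shift: 15.5% vs 1.6%; day shift: 50.0% vs 36.3% — Line X is lower every time.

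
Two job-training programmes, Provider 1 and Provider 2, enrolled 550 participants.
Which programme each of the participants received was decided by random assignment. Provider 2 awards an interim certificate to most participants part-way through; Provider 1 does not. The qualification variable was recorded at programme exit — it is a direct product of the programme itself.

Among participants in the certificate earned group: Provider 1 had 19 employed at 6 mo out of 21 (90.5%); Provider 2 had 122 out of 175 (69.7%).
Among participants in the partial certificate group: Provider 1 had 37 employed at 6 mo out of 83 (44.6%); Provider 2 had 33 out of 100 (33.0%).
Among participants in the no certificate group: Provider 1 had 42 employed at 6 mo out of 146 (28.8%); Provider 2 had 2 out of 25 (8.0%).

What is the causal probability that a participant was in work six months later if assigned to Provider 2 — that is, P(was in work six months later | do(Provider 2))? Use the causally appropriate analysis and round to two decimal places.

Within every qualification attained during the programme level Provider 1 has the higher rate, yet pooled Provider 2 does — Simpson's reversal.
Qualification attained during the programme is downstream of the programme. One should not condition on a consequence of treatment, so the overall rates are the right comparison.
So P(outcome | do(Provider 2)) is just the pooled rate for Provider 2: 157/300 = 0.523.

0.52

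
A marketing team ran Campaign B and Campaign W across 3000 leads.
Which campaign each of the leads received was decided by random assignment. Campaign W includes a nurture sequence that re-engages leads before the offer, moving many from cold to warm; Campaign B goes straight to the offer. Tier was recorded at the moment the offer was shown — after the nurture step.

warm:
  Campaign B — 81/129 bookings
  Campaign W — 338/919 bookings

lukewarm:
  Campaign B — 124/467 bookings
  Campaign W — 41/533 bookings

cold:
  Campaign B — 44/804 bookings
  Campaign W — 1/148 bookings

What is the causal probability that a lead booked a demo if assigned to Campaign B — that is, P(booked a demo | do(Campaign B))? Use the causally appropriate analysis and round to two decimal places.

0.18

The engagement tier-specific comparison favours Campaign B throughout, but the pooled figures favour Campaign W. The question is whether to condition on engagement tier.
Engagement tier is downstream of the campaign. One should not condition on a consequence of treatment, so the overall rates are the right comparison.
So P(outcome | do(Campaign B)) is just the pooled rate for Campaign B: 249/1400 = 0.178.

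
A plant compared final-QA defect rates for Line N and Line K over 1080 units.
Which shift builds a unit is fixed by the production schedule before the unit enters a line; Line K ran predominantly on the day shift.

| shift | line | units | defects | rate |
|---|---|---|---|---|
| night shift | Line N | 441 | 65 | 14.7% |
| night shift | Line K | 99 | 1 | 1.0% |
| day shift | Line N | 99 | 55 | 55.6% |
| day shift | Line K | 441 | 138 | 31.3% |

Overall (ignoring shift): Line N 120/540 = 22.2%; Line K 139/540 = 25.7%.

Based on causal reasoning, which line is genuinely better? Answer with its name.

Line K

Nothing the line does changes shift; the imbalance is an allocation artefact. With shift also predicting the outcome, the pooled figure is confounded, and the within-stratum comparison is the causal one.
Within each level — night shift: 14.7% vs 1.0%; day shift: 55.6% vs 31.3% — Line K is lower every time.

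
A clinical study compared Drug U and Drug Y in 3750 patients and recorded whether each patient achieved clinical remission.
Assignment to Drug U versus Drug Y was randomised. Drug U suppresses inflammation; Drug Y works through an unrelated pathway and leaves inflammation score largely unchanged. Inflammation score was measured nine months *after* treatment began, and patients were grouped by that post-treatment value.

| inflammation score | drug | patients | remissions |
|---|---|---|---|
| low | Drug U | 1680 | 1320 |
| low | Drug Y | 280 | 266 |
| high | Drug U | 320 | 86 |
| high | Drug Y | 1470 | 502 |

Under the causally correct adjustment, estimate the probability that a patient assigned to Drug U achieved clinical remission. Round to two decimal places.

0.70

Drug Y is higher inside every inflammation score stratum but Drug U is higher in aggregate. Whether to stratify depends on how inflammation score relates to the drug.
The distribution of inflammation score is itself part of what the drug does — it is an intermediate outcome. Holding it fixed would remove that part of the effect; the total effect is the pooled difference.
So P(outcome | do(Drug U)) is just the pooled rate for Drug U: 1406/2000 = 0.703.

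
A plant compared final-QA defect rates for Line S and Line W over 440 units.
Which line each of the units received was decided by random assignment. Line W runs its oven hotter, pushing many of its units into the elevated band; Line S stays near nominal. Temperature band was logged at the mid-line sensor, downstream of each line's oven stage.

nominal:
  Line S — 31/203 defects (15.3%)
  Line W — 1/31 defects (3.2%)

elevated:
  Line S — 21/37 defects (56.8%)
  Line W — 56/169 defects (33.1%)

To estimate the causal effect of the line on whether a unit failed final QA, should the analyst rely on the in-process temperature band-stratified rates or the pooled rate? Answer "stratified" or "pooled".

pooled

In-process temperature band is recorded after the line and is itself shifted by it — it sits on the causal path from line to outcome. Conditioning on a mediator would strip out part of the effect we want; the pooled comparison gives the total causal effect.
Pooled: Line S 21.7% vs Line W 28.5%; Line S is lower overall.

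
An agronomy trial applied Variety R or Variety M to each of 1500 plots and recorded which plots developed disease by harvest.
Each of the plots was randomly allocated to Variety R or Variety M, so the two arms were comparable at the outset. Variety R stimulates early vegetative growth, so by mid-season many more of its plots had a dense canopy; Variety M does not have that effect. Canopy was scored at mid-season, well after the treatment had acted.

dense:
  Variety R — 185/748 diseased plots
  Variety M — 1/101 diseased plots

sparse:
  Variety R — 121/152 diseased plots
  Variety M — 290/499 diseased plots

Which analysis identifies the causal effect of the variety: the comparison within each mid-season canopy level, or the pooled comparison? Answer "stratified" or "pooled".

pooled

Mid-season canopy is recorded after the variety and is itself shifted by it — it sits on the causal path from variety to outcome. Conditioning on a mediator would strip out part of the effect we want; the pooled comparison gives the total causal effect.
Pooled: Variety R 34.0% vs Variety M 48.5%; Variety R is lower overall.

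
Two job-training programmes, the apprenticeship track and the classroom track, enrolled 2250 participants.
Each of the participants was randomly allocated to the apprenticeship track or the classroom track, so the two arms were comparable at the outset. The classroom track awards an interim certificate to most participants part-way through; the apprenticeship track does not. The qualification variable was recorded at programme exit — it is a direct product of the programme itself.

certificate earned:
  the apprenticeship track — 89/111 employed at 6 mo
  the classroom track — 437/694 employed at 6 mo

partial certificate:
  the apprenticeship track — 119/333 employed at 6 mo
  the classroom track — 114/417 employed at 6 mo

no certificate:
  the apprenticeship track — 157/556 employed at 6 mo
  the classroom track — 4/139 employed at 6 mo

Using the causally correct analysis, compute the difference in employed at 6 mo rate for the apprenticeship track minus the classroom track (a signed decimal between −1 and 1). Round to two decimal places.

Because the programme influences qualification attained during the programme, qualification attained during the programme is a post-treatment mediator, not a confounder. Stratifying on it would bias the estimate; the causal effect is the crude pooled difference.
The causal difference is the pooled difference: 0.365 − 0.444 = -0.079.

-0.08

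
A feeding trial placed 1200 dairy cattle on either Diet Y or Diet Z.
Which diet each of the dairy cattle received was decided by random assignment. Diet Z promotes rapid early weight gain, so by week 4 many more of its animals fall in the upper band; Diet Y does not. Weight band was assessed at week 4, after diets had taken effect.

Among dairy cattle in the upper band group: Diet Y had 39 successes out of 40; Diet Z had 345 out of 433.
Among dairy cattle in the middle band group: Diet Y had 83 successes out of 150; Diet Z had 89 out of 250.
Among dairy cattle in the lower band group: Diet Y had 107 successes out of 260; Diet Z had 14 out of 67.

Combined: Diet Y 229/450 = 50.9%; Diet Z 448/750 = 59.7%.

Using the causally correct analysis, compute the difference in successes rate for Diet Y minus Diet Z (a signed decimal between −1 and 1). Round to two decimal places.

The stratified and pooled comparisons disagree (Diet Y wins within each week-4 weight band; Diet Z wins overall), so the answer turns on the causal role of week-4 weight band.
Week-4 weight band is recorded after the diet and is itself shifted by it — it sits on the causal path from diet to outcome. Conditioning on a mediator would strip out part of the effect we want; the pooled comparison gives the total causal effect.
The causal difference is the pooled difference: 0.509 − 0.597 = -0.088.

-0.09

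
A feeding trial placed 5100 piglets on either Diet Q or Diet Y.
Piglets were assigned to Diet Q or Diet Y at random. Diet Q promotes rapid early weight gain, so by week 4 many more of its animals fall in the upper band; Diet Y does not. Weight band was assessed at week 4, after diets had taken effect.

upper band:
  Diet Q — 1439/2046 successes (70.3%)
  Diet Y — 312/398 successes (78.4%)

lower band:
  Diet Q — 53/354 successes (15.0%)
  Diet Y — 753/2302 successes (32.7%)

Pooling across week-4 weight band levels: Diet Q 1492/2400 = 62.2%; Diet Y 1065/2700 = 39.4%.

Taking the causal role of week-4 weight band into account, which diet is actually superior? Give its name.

Diet Q

Diet Y is higher inside every week-4 weight band stratum but Diet Q is higher in aggregate. Whether to stratify depends on how week-4 weight band relates to the diet.
Stratifying would compare diets among piglets the diets themselves sorted into week-4 weight band groups — a form of selection on an intermediate. The unconditioned pooled rates give the total causal effect.
Pooled: Diet Q 62.2% vs Diet Y 39.4%; Diet Q is higher overall.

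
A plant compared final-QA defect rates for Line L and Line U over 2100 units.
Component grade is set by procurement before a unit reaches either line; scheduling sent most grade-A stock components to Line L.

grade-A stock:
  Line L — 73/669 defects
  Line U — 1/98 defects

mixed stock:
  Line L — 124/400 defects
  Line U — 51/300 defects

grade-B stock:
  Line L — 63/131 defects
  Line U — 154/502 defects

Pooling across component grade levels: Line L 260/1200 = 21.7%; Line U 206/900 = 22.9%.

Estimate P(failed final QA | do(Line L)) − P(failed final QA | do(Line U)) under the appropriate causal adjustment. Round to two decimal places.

+0.14

Nothing the line does changes component grade; the imbalance is an allocation artefact. With component grade also predicting the outcome, the pooled figure is confounded, and the within-stratum comparison is the causal one.
Adjusting over the population distribution of component grade: 0.365·(0.109−0.010) + 0.333·(0.310−0.170) + 0.301·(0.481−0.307) = +0.135.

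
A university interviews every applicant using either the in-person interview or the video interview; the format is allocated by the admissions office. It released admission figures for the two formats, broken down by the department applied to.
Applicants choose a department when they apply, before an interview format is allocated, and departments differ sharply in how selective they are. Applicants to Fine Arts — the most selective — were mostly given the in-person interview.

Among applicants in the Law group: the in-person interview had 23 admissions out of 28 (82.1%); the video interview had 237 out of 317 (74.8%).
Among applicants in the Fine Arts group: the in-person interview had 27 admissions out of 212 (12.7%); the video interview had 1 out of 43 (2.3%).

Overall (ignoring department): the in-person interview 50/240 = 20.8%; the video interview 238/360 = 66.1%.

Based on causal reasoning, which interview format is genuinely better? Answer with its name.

Department is set before the interview format has any effect — it is not caused by the interview format — and it independently drives the outcome. That makes it a confounder, so the causal comparison is within department levels.
Within each level — Law: 82.1% vs 74.8%; Fine Arts: 12.7% vs 2.3% — the in-person interview is higher every time.

the in-person interview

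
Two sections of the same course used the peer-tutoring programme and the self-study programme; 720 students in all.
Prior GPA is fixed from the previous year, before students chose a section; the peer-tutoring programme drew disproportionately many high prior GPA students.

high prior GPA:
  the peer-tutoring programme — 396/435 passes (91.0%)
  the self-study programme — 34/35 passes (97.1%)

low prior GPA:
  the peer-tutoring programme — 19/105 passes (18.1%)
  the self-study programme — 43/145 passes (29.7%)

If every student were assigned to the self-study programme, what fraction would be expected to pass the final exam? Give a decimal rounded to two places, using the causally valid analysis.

0.74

The prior GPA band-specific comparison favours the self-study programme throughout, but the pooled figures favour the peer-tutoring programme. The question is whether to condition on prior GPA band.
Here prior GPA band is a common cause — it drives both which teaching method a case falls under and the outcome. The crude comparison mixes populations; the stratum-specific rates are the causally relevant ones.
Standardising the self-study programme to the population prior GPA band mix: 0.653·34/35 + 0.347·43/145 = 0.737.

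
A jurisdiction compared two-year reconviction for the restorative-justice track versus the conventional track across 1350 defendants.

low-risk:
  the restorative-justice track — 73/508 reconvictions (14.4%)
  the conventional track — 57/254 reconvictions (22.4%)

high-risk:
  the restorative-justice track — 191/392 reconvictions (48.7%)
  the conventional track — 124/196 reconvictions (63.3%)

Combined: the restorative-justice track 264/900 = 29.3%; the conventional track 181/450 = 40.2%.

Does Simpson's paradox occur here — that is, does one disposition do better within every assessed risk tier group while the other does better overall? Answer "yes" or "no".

Within each assessed risk tier level (low-risk 14.4% vs 22.4%; high-risk 48.7% vs 63.3%), the restorative-justice track has the lower rate every time. Pooled: 29.3% vs 40.2% — the restorative-justice track has the lower rate overall. They agree.

no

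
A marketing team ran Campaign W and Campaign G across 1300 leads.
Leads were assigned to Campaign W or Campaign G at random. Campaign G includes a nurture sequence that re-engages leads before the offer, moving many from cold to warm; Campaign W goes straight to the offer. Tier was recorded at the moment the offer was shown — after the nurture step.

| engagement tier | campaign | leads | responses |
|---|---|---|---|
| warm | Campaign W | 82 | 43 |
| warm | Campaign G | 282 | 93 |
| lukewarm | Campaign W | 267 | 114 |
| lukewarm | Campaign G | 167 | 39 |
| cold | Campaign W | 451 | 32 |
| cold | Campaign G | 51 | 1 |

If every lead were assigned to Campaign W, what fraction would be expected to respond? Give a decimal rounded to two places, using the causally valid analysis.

Engagement tier here is a post-treatment variable shaped by the campaign; conditioning on it would introduce bias rather than remove it. The overall comparison is the causal one.
So P(outcome | do(Campaign W)) is just the pooled rate for Campaign W: 189/800 = 0.236.

0.24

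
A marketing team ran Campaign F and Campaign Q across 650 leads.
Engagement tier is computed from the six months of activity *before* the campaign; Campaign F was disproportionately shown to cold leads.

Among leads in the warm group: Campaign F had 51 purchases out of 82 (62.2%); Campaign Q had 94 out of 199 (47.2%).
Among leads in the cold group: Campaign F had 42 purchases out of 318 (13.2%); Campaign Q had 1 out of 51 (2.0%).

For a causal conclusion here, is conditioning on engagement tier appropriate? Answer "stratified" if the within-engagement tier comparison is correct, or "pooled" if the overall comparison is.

The stratified and pooled comparisons disagree (Campaign F wins within each engagement tier; Campaign Q wins overall), so the answer turns on the causal role of engagement tier.
Engagement tier is set before the campaign has any effect — it is not caused by the campaign — and it independently drives the outcome. That makes it a confounder, so the causal comparison is within engagement tier levels.
Within each level — warm: 62.2% vs 47.2%; cold: 13.2% vs 2.0% — Campaign F is higher every time.

stratified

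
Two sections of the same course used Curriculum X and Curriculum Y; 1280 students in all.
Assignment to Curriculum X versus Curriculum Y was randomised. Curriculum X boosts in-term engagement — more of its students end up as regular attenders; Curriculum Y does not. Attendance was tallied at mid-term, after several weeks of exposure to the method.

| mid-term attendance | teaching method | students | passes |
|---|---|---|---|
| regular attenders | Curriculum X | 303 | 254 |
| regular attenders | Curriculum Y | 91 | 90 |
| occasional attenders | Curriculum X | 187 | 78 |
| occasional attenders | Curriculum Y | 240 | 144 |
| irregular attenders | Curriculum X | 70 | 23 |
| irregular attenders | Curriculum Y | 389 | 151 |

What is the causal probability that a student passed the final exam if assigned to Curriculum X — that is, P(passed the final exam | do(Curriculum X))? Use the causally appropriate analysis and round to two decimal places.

0.63

The stratified and pooled comparisons disagree (Curriculum Y wins within each mid-term attendance; Curriculum X wins overall), so the answer turns on the causal role of mid-term attendance.
Mid-term attendance here is a post-treatment variable shaped by the teaching method; conditioning on it would introduce bias rather than remove it. The overall comparison is the causal one.
So P(outcome | do(Curriculum X)) is just the pooled rate for Curriculum X: 355/560 = 0.634.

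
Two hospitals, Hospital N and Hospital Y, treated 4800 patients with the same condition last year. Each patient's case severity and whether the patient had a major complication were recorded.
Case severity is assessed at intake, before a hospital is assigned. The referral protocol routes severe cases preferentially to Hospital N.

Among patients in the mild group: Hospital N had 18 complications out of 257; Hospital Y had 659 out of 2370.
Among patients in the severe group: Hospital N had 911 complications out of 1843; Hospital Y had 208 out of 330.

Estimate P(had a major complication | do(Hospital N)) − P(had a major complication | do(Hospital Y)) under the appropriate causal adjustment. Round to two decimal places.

-0.18

Since case severity is a pre-existing factor (not a product of the hospital) and it affects the outcome on its own, it is a confounder. The stratified rates, not the pooled rate, identify the causal effect.
Adjusting over the population distribution of case severity: 0.547·(0.070−0.278) + 0.453·(0.494−0.630) = -0.175.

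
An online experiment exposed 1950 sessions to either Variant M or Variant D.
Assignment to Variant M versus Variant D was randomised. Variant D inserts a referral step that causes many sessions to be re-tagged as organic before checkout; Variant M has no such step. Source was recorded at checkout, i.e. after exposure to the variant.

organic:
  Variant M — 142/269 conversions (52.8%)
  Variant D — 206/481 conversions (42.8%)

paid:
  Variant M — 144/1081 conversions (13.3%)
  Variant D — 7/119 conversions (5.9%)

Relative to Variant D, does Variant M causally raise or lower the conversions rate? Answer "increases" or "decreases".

Variant M is higher inside every traffic source stratum but Variant D is higher in aggregate. Whether to stratify depends on how traffic source relates to the variant.
Traffic source lies on the pathway variant → traffic source → outcome, so adjusting for it blocks the indirect effect. For the total causal effect of variant, use the unadjusted pooled rates.
Pooled: Variant M 21.2% vs Variant D 35.5%; Variant D is higher overall.

decreases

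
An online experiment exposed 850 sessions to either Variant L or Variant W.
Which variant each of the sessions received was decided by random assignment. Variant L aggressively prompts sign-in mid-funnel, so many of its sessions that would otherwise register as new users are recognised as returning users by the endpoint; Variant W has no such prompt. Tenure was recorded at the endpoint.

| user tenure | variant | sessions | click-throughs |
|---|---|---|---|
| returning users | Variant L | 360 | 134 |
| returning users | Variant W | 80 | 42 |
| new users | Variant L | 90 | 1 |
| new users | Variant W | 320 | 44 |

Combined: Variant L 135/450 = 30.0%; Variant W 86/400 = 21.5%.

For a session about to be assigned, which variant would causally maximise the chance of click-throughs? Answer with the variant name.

Variant L

User tenure is recorded after the variant and is itself shifted by it — it sits on the causal path from variant to outcome. Conditioning on a mediator would strip out part of the effect we want; the pooled comparison gives the total causal effect.
Pooled: Variant L 30.0% vs Variant W 21.5%; Variant L is higher overall.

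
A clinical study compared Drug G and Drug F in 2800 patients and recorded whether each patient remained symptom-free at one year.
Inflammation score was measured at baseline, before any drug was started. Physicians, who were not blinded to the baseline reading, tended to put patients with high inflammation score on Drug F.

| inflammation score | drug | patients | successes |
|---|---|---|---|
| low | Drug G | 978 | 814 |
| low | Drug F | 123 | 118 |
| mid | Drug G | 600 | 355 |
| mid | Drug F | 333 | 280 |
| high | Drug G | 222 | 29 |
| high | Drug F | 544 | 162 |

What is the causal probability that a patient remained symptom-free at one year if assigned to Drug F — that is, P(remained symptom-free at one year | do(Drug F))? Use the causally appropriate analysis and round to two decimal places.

Nothing the drug does changes inflammation score; the imbalance is an allocation artefact. With inflammation score also predicting the outcome, the pooled figure is confounded, and the within-stratum comparison is the causal one.
Standardising Drug F to the population inflammation score mix: 0.393·118/123 + 0.333·280/333 + 0.274·162/544 = 0.739.

0.74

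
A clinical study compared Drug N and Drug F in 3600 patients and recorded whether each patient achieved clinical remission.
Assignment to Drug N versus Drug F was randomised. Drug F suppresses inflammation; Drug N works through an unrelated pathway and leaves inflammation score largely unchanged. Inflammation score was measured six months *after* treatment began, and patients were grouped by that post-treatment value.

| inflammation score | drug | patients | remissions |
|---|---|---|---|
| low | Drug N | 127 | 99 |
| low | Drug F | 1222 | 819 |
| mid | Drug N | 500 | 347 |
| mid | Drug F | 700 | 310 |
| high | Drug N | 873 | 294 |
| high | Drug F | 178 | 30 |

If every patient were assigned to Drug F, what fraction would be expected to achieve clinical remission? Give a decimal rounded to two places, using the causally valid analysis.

0.55

Stratifying would compare drugs among patients the drugs themselves sorted into inflammation score groups — a form of selection on an intermediate. The unconditioned pooled rates give the total causal effect.
So P(outcome | do(Drug F)) is just the pooled rate for Drug F: 1159/2100 = 0.552.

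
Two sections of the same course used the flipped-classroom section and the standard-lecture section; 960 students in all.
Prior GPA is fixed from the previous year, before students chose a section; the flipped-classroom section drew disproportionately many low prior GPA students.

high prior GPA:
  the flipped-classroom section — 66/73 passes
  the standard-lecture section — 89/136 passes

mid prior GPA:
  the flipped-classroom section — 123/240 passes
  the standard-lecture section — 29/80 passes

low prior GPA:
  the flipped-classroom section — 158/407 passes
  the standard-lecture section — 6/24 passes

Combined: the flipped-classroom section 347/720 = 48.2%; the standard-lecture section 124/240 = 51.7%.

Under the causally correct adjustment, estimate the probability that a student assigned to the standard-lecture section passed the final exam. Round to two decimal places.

The prior GPA band-specific comparison favours the flipped-classroom section throughout, but the pooled figures favour the standard-lecture section. The question is whether to condition on prior GPA band.
The imbalance in prior GPA band arose from how students were allocated, not from anything the teaching method did; and prior GPA band independently affects the outcome. The pooled gap is confounded — condition on prior GPA band.
Standardising the standard-lecture section to the population prior GPA band mix: 0.218·89/136 + 0.333·29/80 + 0.449·6/24 = 0.376.

0.38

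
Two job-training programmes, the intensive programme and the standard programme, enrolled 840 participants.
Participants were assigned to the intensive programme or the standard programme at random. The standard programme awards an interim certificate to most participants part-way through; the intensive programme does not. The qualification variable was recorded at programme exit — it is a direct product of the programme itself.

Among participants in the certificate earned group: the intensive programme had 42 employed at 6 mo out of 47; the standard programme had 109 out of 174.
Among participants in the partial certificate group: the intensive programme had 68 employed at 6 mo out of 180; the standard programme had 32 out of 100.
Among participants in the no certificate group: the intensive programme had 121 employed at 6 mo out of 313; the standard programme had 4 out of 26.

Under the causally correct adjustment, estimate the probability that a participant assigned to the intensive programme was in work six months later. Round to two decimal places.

the intensive programme is higher inside every qualification attained during the programme stratum but the standard programme is higher in aggregate. Whether to stratify depends on how qualification attained during the programme relates to the programme.
Qualification attained during the programme is recorded after the programme and is itself shifted by it — it sits on the causal path from programme to outcome. Conditioning on a mediator would strip out part of the effect we want; the pooled comparison gives the total causal effect.
So P(outcome | do(the intensive programme)) is just the pooled rate for the intensive programme: 231/540 = 0.428.

0.43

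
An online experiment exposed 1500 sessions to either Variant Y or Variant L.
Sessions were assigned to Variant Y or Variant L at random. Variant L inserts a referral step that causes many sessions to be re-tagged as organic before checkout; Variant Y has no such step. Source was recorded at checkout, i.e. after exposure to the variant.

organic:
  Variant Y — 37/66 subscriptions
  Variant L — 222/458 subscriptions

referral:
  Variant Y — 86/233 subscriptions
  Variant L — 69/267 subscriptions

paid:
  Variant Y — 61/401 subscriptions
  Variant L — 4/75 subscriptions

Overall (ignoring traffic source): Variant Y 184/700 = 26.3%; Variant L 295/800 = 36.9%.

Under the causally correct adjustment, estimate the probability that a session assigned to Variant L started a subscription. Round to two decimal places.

0.37

Stratifying would compare variants among sessions the variants themselves sorted into traffic source groups — a form of selection on an intermediate. The unconditioned pooled rates give the total causal effect.
So P(outcome | do(Variant L)) is just the pooled rate for Variant L: 295/800 = 0.369.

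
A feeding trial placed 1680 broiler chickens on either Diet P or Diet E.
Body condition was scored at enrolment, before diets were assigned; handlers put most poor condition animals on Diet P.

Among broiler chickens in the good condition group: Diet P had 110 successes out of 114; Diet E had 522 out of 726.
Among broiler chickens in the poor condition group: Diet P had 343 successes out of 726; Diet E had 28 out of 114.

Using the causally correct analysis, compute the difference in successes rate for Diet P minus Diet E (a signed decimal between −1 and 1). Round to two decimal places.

Here starting body condition is a common cause — it drives both which diet a case falls under and the outcome. The crude comparison mixes populations; the stratum-specific rates are the causally relevant ones.
Adjusting over the population distribution of starting body condition: 0.500·(0.965−0.719) + 0.500·(0.472−0.246) = +0.236.

+0.24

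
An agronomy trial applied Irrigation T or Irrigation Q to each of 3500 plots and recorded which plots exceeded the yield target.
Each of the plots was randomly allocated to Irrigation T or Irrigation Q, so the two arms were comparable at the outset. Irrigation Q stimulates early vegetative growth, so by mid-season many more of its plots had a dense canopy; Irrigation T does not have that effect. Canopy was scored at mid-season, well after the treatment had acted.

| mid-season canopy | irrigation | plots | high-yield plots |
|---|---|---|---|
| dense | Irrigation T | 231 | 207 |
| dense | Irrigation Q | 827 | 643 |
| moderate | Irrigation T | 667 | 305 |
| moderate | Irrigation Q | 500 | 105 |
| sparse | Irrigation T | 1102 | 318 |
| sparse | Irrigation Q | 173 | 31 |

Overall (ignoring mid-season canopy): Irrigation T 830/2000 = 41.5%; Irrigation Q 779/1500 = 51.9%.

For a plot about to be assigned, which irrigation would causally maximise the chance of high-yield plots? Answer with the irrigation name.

Mid-season canopy lies on the pathway irrigation → mid-season canopy → outcome, so adjusting for it blocks the indirect effect. For the total causal effect of irrigation, use the unadjusted pooled rates.
Pooled: Irrigation T 41.5% vs Irrigation Q 51.9%; Irrigation Q is higher overall.

Irrigation Q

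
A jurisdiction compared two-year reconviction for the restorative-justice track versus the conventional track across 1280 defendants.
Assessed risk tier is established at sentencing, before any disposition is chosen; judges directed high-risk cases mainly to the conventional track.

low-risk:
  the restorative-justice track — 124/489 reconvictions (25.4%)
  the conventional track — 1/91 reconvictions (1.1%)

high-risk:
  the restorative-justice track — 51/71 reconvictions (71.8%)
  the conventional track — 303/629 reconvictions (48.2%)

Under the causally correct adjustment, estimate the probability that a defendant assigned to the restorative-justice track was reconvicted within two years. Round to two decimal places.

0.51

Assessed risk tier satisfies the back-door criterion: it is not a descendant of the disposition, and it blocks the spurious path from disposition to outcome. Adjusting for it (i.e., using the within-assessed risk tier rates) gives the causal effect.
Standardising the restorative-justice track to the population assessed risk tier mix: 0.453·124/489 + 0.547·51/71 = 0.508.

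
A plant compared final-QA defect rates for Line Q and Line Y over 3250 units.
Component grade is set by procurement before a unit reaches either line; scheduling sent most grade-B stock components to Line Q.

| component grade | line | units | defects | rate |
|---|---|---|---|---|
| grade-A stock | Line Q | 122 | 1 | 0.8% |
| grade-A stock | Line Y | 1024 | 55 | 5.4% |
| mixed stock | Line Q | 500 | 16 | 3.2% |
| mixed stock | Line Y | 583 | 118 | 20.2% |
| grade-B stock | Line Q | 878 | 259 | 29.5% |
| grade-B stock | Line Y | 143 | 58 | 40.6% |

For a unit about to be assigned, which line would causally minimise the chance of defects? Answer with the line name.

Line Q

The stratified and pooled comparisons disagree (Line Q wins within each component grade; Line Y wins overall), so the answer turns on the causal role of component grade.
Component grade satisfies the back-door criterion: it is not a descendant of the line, and it blocks the spurious path from line to outcome. Adjusting for it (i.e., using the within-component grade rates) gives the causal effect.
Within each level — grade-A stock: 0.8% vs 5.4%; mixed stock: 3.2% vs 20.2%; grade-B stock: 29.5% vs 40.6% — Line Q is lower every time.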